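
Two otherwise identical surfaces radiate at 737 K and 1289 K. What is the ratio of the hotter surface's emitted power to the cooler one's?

P ∝ T⁴, so the ratio is (1289/737)⁴ = (1.749)⁴ = 9.36.

ratio ≈ 9.36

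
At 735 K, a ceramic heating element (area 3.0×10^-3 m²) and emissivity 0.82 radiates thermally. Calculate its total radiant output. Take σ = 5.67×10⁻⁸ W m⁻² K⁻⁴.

Stefan–Boltzmann: P = εσAT⁴ = 0.82 × 5.67×10⁻⁸ × 3.00×10^-3 × (735)⁴ = 0.82 × 5.67×10⁻⁸ × 3.00×10^-3 × 2.92×10^11.
P = 40.7 W.

P ≈ 40.7 W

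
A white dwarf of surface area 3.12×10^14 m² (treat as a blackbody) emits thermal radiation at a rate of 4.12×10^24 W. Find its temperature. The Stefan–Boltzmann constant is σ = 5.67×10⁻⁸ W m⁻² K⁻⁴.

T ≈ 22000 K

From P = σAT⁴, T = (P / σA)^(1/4) = (4.12×10^24 / (5.67×10⁻⁸ × 3.12×10^14))^(1/4).
T = (2.33×10^17)^(1/4) = 22000 K.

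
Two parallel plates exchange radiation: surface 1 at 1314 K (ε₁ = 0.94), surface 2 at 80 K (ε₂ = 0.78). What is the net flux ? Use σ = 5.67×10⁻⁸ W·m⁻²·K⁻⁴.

q ≈ 1.26×10^5 W/m²

For two large parallel gray plates, q = σ(T₁⁴ − T₂⁴) / (1/ε₁ + 1/ε₂ − 1).
1/ε₁ + 1/ε₂ − 1 = 1/0.94 + 1/0.78 − 1 = 1.346.
T₁⁴ − T₂⁴ = 2.98×10^12 − 4.10×10^7 = 2.98×10^12 K⁴.
q = 5.67×10⁻⁸ × 2.98×10^12 / 1.346 = 1.26×10^5 W/m².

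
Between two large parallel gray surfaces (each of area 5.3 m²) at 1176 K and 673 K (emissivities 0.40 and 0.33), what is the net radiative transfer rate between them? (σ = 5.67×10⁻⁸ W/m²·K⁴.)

For two large parallel gray plates, q = σ(T₁⁴ − T₂⁴) / (1/ε₁ + 1/ε₂ − 1).
1/ε₁ + 1/ε₂ − 1 = 1/0.40 + 1/0.33 − 1 = 4.530.
T₁⁴ − T₂⁴ = 1.91×10^12 − 2.05×10^11 = 1.71×10^12 K⁴.
q = 5.67×10⁻⁸ × 1.71×10^12 / 4.530 = 21400 W/m².
Q = q·A = 21400 × 5.3 = 1.13×10^5 W.

Q ≈ 1.13×10^5 W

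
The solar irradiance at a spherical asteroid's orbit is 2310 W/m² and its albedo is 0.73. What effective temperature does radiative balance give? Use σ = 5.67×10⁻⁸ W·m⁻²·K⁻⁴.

Power absorbed = (1−a)S·πR²; power emitted = 4πR²σT⁴. Equating and cancelling πR²:
T = ((1−a)S / 4σ)^(1/4) = (624 / (4 × 5.67×10⁻⁸))^(1/4) = (2.75×10^9)^(1/4).
T = 229 K.

T ≈ 229 K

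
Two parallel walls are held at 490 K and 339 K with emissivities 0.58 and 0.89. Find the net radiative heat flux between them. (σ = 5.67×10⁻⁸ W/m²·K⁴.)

q ≈ 1360 W/m²

For two large parallel gray plates, q = σ(T₁⁴ − T₂⁴) / (1/ε₁ + 1/ε₂ − 1).
1/ε₁ + 1/ε₂ − 1 = 1/0.58 + 1/0.89 − 1 = 1.848.
T₁⁴ − T₂⁴ = 5.76×10^10 − 1.32×10^10 = 4.44×10^10 K⁴.
q = 5.67×10⁻⁸ × 4.44×10^10 / 1.848 = 1360 W/m².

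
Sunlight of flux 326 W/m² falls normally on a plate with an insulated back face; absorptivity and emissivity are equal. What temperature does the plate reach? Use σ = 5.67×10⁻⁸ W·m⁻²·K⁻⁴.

Absorbed flux αS = emitted flux εσT⁴ (one radiating face); with α = ε, T = (S/σ)^(1/4).
T = (326 / 5.67×10⁻⁸)^(1/4) = (5.75×10^9)^(1/4).
T = 275 K.

T ≈ 275 K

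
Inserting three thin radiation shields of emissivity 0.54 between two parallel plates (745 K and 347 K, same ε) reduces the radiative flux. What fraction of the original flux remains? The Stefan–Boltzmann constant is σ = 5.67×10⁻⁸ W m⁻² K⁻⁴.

ratio ≈ 0.250

With N identical shields there are N+1 = 4 gaps in series, each with the same radiative resistance, so the flux falls to 1/(N+1) of its unshielded value.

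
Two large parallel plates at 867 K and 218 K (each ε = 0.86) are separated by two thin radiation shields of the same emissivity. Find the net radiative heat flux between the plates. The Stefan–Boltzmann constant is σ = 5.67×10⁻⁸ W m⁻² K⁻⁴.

q ≈ 8020 W/m²

Each of the 3 gaps contributes resistance (2/ε − 1) = 2/0.86 − 1 = 1.326; total = 3.977.
q = σ(T₁⁴ − T₂⁴) / 3.977 = 5.67×10⁻⁸ × 5.63×10^11 / 3.977 = 8020 W/m².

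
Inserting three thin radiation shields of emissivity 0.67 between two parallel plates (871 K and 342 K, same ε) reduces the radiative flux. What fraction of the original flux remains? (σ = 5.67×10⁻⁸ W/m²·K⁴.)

With N identical shields there are N+1 = 4 gaps in series, each with the same radiative resistance, so the flux falls to 1/(N+1) of its unshielded value.

ratio ≈ 0.250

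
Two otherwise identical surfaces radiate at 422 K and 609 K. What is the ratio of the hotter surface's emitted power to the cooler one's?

P ∝ T⁴, so the ratio is (609/422)⁴ = (1.443)⁴ = 4.34.

ratio ≈ 4.34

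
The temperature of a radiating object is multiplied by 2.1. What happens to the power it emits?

P ∝ T⁴, so the power scales as (2.1)⁴ = 19.4.

factor ≈ 19.4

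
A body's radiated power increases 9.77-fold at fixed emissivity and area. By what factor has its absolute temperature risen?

factor ≈ 1.77

P ∝ T⁴ ⇒ T ∝ P^(1/4), so T scales by (9.77)^(1/4) = 1.77.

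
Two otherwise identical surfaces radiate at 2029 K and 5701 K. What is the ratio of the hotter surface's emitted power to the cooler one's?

P ∝ T⁴, so the ratio is (5701/2029)⁴ = (2.810)⁴ = 62.3.

ratio ≈ 62.3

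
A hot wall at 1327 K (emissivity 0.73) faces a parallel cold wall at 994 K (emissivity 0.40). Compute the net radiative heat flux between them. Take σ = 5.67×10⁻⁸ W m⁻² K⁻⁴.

q ≈ 42000 W/m²

For two large parallel gray plates, q = σ(T₁⁴ − T₂⁴) / (1/ε₁ + 1/ε₂ − 1).
1/ε₁ + 1/ε₂ − 1 = 1/0.73 + 1/0.40 − 1 = 2.870.
T₁⁴ − T₂⁴ = 3.10×10^12 − 9.76×10^11 = 2.12×10^12 K⁴.
q = 5.67×10⁻⁸ × 2.12×10^12 / 2.870 = 42000 W/m².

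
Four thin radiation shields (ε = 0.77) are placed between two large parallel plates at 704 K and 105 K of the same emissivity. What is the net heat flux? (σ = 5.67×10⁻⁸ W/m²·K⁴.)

Each of the 5 gaps contributes resistance (2/ε − 1) = 2/0.77 − 1 = 1.597; total = 7.987.
q = σ(T₁⁴ − T₂⁴) / 7.987 = 5.67×10⁻⁸ × 2.46×10^11 / 7.987 = 1740 W/m².

q ≈ 1740 W/m²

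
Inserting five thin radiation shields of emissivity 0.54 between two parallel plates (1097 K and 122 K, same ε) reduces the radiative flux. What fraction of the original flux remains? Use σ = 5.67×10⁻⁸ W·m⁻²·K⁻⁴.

ratio ≈ 0.167

With N identical shields there are N+1 = 6 gaps in series, each with the same radiative resistance, so the flux falls to 1/(N+1) of its unshielded value.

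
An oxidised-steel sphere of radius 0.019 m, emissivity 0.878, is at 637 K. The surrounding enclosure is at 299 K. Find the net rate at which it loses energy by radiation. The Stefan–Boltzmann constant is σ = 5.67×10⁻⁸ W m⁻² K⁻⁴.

A = 4πr² = 4π × (0.019)² = 4.54×10^-3 m².
Q = εσA(T⁴ − T_s⁴). T⁴ − T_s⁴ = (637)⁴ − (299)⁴ = 1.65×10^11 − 7.99×10^9 = 1.57×10^11 K⁴.
Q = 0.878 × 5.67×10⁻⁸ × 4.54×10^-3 × 1.57×10^11 = 35.4 W.

Q ≈ 35.4 W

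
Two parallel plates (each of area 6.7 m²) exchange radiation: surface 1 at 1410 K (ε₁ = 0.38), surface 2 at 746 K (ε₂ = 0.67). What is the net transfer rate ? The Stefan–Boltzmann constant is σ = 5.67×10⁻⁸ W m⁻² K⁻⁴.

For two large parallel gray plates, q = σ(T₁⁴ − T₂⁴) / (1/ε₁ + 1/ε₂ − 1).
1/ε₁ + 1/ε₂ − 1 = 1/0.38 + 1/0.67 − 1 = 3.124.
T₁⁴ − T₂⁴ = 3.95×10^12 − 3.10×10^11 = 3.64×10^12 K⁴.
q = 5.67×10⁻⁸ × 3.64×10^12 / 3.124 = 66100 W/m².
Q = q·A = 66100 × 6.7 = 4.43×10^5 W.

Q ≈ 4.43×10^5 W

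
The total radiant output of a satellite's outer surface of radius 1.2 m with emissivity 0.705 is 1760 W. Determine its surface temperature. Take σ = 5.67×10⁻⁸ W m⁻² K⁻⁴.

T ≈ 222 K

A = 4πr² = 4π × (1.2)² = 18.1 m².
From P = εσAT⁴, T = (P / εσA)^(1/4) = (1760 / (0.705 × 5.67×10⁻⁸ × 18.1))^(1/4).
T = (2.43×10^9)^(1/4) = 222 K.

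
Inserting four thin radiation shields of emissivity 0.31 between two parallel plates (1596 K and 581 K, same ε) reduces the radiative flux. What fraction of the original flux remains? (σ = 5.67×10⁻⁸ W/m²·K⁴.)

ratio ≈ 0.200

With N identical shields there are N+1 = 5 gaps in series, each with the same radiative resistance, so the flux falls to 1/(N+1) of its unshielded value.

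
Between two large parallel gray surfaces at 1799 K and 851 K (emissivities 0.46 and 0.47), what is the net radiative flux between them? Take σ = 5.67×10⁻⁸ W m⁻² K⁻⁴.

q ≈ 1.71×10^5 W/m²

For two large parallel gray plates, q = σ(T₁⁴ − T₂⁴) / (1/ε₁ + 1/ε₂ − 1).
1/ε₁ + 1/ε₂ − 1 = 1/0.46 + 1/0.47 − 1 = 3.302.
T₁⁴ − T₂⁴ = 1.05×10^13 − 5.24×10^11 = 9.95×10^12 K⁴.
q = 5.67×10⁻⁸ × 9.95×10^12 / 3.302 = 1.71×10^5 W/m².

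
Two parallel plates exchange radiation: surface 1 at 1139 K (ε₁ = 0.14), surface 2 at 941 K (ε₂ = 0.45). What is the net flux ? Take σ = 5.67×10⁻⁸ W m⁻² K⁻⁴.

q ≈ 6090 W/m²

For two large parallel gray plates, q = σ(T₁⁴ − T₂⁴) / (1/ε₁ + 1/ε₂ − 1).
1/ε₁ + 1/ε₂ − 1 = 1/0.14 + 1/0.45 − 1 = 8.365.
T₁⁴ − T₂⁴ = 1.68×10^12 − 7.84×10^11 = 8.99×10^11 K⁴.
q = 5.67×10⁻⁸ × 8.99×10^11 / 8.365 = 6090 W/m².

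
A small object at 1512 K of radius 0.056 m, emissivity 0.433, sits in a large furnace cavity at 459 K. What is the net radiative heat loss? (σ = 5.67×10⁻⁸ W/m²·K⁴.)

A = 4πr² = 4π × (0.056)² = 0.0394 m².
Q = εσA(T⁴ − T_s⁴). T⁴ − T_s⁴ = (1512)⁴ − (459)⁴ = 5.23×10^12 − 4.44×10^10 = 5.18×10^12 K⁴.
Q = 0.433 × 5.67×10⁻⁸ × 0.0394 × 5.18×10^12 = 5010 W.

Q ≈ 5010 W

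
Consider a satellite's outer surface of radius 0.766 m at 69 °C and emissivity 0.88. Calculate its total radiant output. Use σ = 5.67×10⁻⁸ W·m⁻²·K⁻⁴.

A = 4πr² = 4π × (0.766)² = 7.37 m².
69 °C = 342 K.
Stefan–Boltzmann: P = εσAT⁴ = 0.88 × 5.67×10⁻⁸ × 7.37 × (342)⁴ = 0.88 × 5.67×10⁻⁸ × 7.37 × 1.37×10^10.
P = 5030 W.

P ≈ 5030 W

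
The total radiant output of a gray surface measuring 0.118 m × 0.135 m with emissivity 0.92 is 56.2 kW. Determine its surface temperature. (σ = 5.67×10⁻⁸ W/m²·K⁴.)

A = 0.118 × 0.135 = 0.0159 m².
From P = εσAT⁴, T = (P / εσA)^(1/4) = (56200 / (0.92 × 5.67×10⁻⁸ × 0.0159))^(1/4).
T = (6.76×10^13)^(1/4) = 2870 K.

T ≈ 2870 K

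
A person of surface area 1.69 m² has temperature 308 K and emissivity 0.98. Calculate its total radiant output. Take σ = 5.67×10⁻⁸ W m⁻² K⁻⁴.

P ≈ 845 W

Stefan–Boltzmann: P = εσAT⁴ = 0.98 × 5.67×10⁻⁸ × 1.69 × (308)⁴ = 0.98 × 5.67×10⁻⁸ × 1.69 × 9.00×10^9.
P = 845 W.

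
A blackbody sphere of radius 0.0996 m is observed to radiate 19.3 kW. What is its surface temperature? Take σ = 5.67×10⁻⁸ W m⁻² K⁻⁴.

A = 4πr² = 4π × (0.0996)² = 0.125 m².
From P = σAT⁴, T = (P / σA)^(1/4) = (19300 / (5.67×10⁻⁸ × 0.125))^(1/4).
T = (2.73×10^12)^(1/4) = 1290 K.

T ≈ 1290 K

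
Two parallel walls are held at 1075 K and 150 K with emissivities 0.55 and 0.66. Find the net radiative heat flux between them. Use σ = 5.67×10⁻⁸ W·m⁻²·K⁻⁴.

For two large parallel gray plates, q = σ(T₁⁴ − T₂⁴) / (1/ε₁ + 1/ε₂ − 1).
1/ε₁ + 1/ε₂ − 1 = 1/0.55 + 1/0.66 − 1 = 2.333.
T₁⁴ − T₂⁴ = 1.34×10^12 − 5.06×10^8 = 1.33×10^12 K⁴.
q = 5.67×10⁻⁸ × 1.33×10^12 / 2.333 = 32400 W/m².

q ≈ 32400 W/m²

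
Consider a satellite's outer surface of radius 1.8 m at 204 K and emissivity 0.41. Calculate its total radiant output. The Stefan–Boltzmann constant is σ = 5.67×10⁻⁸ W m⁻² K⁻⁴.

P ≈ 1640 W

A = 4πr² = 4π × (1.8)² = 40.7 m².
Stefan–Boltzmann: P = εσAT⁴ = 0.41 × 5.67×10⁻⁸ × 40.7 × (204)⁴ = 0.41 × 5.67×10⁻⁸ × 40.7 × 1.73×10^9.
P = 1640 W.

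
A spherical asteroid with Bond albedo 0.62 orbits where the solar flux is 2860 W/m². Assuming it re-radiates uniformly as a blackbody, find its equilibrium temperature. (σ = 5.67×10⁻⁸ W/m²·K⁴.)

Power absorbed = (1−a)S·πR²; power emitted = 4πR²σT⁴. Equating and cancelling πR²:
T = ((1−a)S / 4σ)^(1/4) = (1090 / (4 × 5.67×10⁻⁸))^(1/4) = (4.79×10^9)^(1/4).
T = 263 K.

T ≈ 263 K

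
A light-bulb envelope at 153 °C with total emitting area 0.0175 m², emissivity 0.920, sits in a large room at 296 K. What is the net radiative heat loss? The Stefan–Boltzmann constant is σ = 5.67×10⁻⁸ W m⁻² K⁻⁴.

Convert: 153 °C = 426 K.
Q = εσA(T⁴ − T_s⁴). T⁴ − T_s⁴ = (426)⁴ − (296)⁴ = 3.29×10^10 − 7.68×10^9 = 2.53×10^10 K⁴.
Q = 0.920 × 5.67×10⁻⁸ × 0.0175 × 2.53×10^10 = 23.1 W.

Q ≈ 23.1 W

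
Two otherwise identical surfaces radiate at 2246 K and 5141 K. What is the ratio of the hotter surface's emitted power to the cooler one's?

P ∝ T⁴, so the ratio is (5141/2246)⁴ = (2.289)⁴ = 27.5.

ratio ≈ 27.5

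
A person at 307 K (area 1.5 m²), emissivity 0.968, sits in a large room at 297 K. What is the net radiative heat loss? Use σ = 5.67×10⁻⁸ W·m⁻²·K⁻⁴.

Q ≈ 90.7 W

Q = εσA(T⁴ − T_s⁴). T⁴ − T_s⁴ = (307)⁴ − (297)⁴ = 8.88×10^9 − 7.78×10^9 = 1.10×10^9 K⁴.
Q = 0.968 × 5.67×10⁻⁸ × 1.50 × 1.10×10^9 = 90.7 W.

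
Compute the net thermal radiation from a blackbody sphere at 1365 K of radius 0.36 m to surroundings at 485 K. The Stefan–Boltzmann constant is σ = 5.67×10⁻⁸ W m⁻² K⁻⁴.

A = 4πr² = 4π × (0.36)² = 1.63 m².
Q = σA(T⁴ − T_s⁴). T⁴ − T_s⁴ = (1365)⁴ − (485)⁴ = 3.47×10^12 − 5.53×10^10 = 3.42×10^12 K⁴.
Q = 5.67×10⁻⁸ × 1.63 × 3.42×10^12 = 3.15×10^5 W.

Q ≈ 3.15×10^5 W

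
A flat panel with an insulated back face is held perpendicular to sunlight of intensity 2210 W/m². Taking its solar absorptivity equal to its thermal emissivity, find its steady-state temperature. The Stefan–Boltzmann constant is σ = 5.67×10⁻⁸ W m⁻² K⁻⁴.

Absorbed flux αS = emitted flux εσT⁴ (one radiating face); with α = ε, T = (S/σ)^(1/4).
T = (2210 / 5.67×10⁻⁸)^(1/4) = (3.90×10^10)^(1/4).
T = 444 K.

T ≈ 444 K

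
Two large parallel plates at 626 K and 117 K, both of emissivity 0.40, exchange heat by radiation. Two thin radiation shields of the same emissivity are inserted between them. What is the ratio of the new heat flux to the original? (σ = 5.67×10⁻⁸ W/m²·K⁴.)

ratio ≈ 0.333

With N identical shields there are N+1 = 3 gaps in series, each with the same radiative resistance, so the flux falls to 1/(N+1) of its unshielded value.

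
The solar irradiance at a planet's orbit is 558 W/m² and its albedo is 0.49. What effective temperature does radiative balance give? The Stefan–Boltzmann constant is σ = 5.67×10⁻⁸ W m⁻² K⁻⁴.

T ≈ 188 K

Power absorbed = (1−a)S·πR²; power emitted = 4πR²σT⁴. Equating and cancelling πR²:
T = ((1−a)S / 4σ)^(1/4) = (285 / (4 × 5.67×10⁻⁸))^(1/4) = (1.25×10^9)^(1/4).
T = 188 K.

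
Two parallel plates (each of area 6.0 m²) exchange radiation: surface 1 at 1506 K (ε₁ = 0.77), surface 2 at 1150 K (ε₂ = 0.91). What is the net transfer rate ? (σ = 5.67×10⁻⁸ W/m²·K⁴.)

Q ≈ 8.26×10^5 W

For two large parallel gray plates, q = σ(T₁⁴ − T₂⁴) / (1/ε₁ + 1/ε₂ − 1).
1/ε₁ + 1/ε₂ − 1 = 1/0.77 + 1/0.91 − 1 = 1.398.
T₁⁴ − T₂⁴ = 5.14×10^12 − 1.75×10^12 = 3.39×10^12 K⁴.
q = 5.67×10⁻⁸ × 3.39×10^12 / 1.398 = 1.38×10^5 W/m².
Q = q·A = 1.38×10^5 × 6.0 = 8.26×10^5 W.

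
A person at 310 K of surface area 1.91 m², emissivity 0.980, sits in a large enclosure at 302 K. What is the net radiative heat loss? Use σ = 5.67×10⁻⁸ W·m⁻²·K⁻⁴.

Q ≈ 97.3 W

Q = εσA(T⁴ − T_s⁴). T⁴ − T_s⁴ = (310)⁴ − (302)⁴ = 9.24×10^9 − 8.32×10^9 = 9.17×10^8 K⁴.
Q = 0.980 × 5.67×10⁻⁸ × 1.91 × 9.17×10^8 = 97.3 W.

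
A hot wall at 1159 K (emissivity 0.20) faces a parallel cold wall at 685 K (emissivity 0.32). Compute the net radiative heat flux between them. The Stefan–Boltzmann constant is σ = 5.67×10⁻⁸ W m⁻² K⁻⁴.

For two large parallel gray plates, q = σ(T₁⁴ − T₂⁴) / (1/ε₁ + 1/ε₂ − 1).
1/ε₁ + 1/ε₂ − 1 = 1/0.20 + 1/0.32 − 1 = 7.125.
T₁⁴ − T₂⁴ = 1.80×10^12 − 2.20×10^11 = 1.58×10^12 K⁴.
q = 5.67×10⁻⁸ × 1.58×10^12 / 7.125 = 12600 W/m².

q ≈ 12600 W/m²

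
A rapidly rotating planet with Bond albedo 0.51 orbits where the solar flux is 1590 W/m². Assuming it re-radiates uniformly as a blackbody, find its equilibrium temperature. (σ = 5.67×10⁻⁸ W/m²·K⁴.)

Power absorbed = (1−a)S·πR²; power emitted = 4πR²σT⁴. Equating and cancelling πR²:
T = ((1−a)S / 4σ)^(1/4) = (779 / (4 × 5.67×10⁻⁸))^(1/4) = (3.44×10^9)^(1/4).
T = 242 K.

T ≈ 242 K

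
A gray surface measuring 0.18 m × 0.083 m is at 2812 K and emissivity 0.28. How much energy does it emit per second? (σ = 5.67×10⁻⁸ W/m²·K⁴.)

P ≈ 14800 W

A = 0.18 × 0.083 = 0.0149 m².
P = εσAT⁴ = 0.28 × 5.67×10⁻⁸ × 0.0149 × (2812)⁴ = 0.28 × 5.67×10⁻⁸ × 0.0149 × 6.25×10^13.
P = 14800 W.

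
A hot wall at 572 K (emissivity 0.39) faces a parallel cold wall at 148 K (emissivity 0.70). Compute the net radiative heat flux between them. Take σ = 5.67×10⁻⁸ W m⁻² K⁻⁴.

q ≈ 2020 W/m²

For two large parallel gray plates, q = σ(T₁⁴ − T₂⁴) / (1/ε₁ + 1/ε₂ − 1).
1/ε₁ + 1/ε₂ − 1 = 1/0.39 + 1/0.70 − 1 = 2.993.
T₁⁴ − T₂⁴ = 1.07×10^11 − 4.80×10^8 = 1.07×10^11 K⁴.
q = 5.67×10⁻⁸ × 1.07×10^11 / 2.993 = 2020 W/m².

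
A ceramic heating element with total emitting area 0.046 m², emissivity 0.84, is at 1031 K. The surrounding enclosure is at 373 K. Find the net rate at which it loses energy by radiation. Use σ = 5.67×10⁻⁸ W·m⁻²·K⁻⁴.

Q = εσA(T⁴ − T_s⁴). T⁴ − T_s⁴ = (1031)⁴ − (373)⁴ = 1.13×10^12 − 1.94×10^10 = 1.11×10^12 K⁴.
Q = 0.84 × 5.67×10⁻⁸ × 0.0460 × 1.11×10^12 = 2430 W.

Q ≈ 2430 W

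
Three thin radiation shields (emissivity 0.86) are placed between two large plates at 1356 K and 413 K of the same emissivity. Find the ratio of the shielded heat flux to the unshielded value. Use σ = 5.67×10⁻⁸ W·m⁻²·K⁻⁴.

With N identical shields there are N+1 = 4 gaps in series, each with the same radiative resistance, so the flux falls to 1/(N+1) of its unshielded value.

ratio ≈ 0.250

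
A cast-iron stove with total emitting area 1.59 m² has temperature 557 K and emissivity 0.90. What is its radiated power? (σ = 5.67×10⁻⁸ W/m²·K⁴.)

Stefan–Boltzmann: P = εσAT⁴ = 0.90 × 5.67×10⁻⁸ × 1.59 × (557)⁴ = 0.90 × 5.67×10⁻⁸ × 1.59 × 9.63×10^10.
P = 7810 W.

P ≈ 7810 W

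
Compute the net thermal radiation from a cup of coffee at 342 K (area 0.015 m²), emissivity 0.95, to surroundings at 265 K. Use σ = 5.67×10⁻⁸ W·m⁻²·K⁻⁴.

Q ≈ 7.07 W

Q = εσA(T⁴ − T_s⁴). T⁴ − T_s⁴ = (342)⁴ − (265)⁴ = 1.37×10^10 − 4.93×10^9 = 8.75×10^9 K⁴.
Q = 0.95 × 5.67×10⁻⁸ × 0.0150 × 8.75×10^9 = 7.07 W.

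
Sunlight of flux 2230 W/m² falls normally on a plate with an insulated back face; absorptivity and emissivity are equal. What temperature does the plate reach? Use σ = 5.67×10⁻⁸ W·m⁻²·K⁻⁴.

T ≈ 445 K

Absorbed flux αS = emitted flux εσT⁴ (one radiating face); with α = ε, T = (S/σ)^(1/4).
T = (2230 / 5.67×10⁻⁸)^(1/4) = (3.93×10^10)^(1/4).
T = 445 K.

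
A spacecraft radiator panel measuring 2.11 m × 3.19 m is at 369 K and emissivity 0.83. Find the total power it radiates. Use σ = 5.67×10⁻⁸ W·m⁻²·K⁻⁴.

A = 2.11 × 3.19 = 6.73 m².
Stefan–Boltzmann: P = εσAT⁴ = 0.83 × 5.67×10⁻⁸ × 6.73 × (369)⁴ = 0.83 × 5.67×10⁻⁸ × 6.73 × 1.85×10^10.
P = 5870 W.

P ≈ 5870 W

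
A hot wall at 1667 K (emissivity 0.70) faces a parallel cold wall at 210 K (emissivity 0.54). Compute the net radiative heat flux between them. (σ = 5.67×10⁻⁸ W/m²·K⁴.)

q ≈ 1.92×10^5 W/m²

For two large parallel gray plates, q = σ(T₁⁴ − T₂⁴) / (1/ε₁ + 1/ε₂ − 1).
1/ε₁ + 1/ε₂ − 1 = 1/0.70 + 1/0.54 − 1 = 2.280.
T₁⁴ − T₂⁴ = 7.72×10^12 − 1.94×10^9 = 7.72×10^12 K⁴.
q = 5.67×10⁻⁸ × 7.72×10^12 / 2.280 = 1.92×10^5 W/m².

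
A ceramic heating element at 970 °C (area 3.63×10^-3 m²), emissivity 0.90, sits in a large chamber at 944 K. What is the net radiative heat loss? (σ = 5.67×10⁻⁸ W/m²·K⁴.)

Q ≈ 295 W

Convert: 970 °C = 1243 K.
Q = εσA(T⁴ − T_s⁴). T⁴ − T_s⁴ = (1243)⁴ − (944)⁴ = 2.39×10^12 − 7.94×10^11 = 1.59×10^12 K⁴.
Q = 0.90 × 5.67×10⁻⁸ × 3.63×10^-3 × 1.59×10^12 = 295 W.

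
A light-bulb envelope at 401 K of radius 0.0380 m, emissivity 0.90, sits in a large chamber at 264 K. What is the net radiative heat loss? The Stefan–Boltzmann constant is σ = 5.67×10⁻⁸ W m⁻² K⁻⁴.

Q ≈ 19.4 W

A = 4πr² = 4π × (0.0380)² = 0.0181 m².
Q = εσA(T⁴ − T_s⁴). T⁴ − T_s⁴ = (401)⁴ − (264)⁴ = 2.59×10^10 − 4.86×10^9 = 2.10×10^10 K⁴.
Q = 0.90 × 5.67×10⁻⁸ × 0.0181 × 2.10×10^10 = 19.4 W.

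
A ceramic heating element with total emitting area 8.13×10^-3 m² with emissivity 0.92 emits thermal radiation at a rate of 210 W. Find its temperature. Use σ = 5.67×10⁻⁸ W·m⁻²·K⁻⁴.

From P = εσAT⁴, T = (P / εσA)^(1/4) = (210 / (0.92 × 5.67×10⁻⁸ × 8.13×10^-3))^(1/4).
T = (4.95×10^11)^(1/4) = 839 K.

T ≈ 839 K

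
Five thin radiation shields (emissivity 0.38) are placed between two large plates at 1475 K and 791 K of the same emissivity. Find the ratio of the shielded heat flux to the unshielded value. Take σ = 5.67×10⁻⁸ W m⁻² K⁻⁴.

With N identical shields there are N+1 = 6 gaps in series, each with the same radiative resistance, so the flux falls to 1/(N+1) of its unshielded value.

ratio ≈ 0.167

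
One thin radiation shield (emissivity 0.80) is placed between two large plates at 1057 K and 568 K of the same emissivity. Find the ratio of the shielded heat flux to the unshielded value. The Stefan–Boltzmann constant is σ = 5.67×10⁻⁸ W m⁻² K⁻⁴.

With N identical shields there are N+1 = 2 gaps in series, each with the same radiative resistance, so the flux falls to 1/(N+1) of its unshielded value.

ratio ≈ 0.500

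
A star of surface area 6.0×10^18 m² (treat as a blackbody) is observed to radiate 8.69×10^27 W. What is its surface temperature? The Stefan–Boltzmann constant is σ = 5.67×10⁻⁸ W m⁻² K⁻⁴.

T ≈ 12600 K

From P = σAT⁴, T = (P / σA)^(1/4) = (8.69×10^27 / (5.67×10⁻⁸ × 6.00×10^18))^(1/4).
T = (2.55×10^16)^(1/4) = 12600 K.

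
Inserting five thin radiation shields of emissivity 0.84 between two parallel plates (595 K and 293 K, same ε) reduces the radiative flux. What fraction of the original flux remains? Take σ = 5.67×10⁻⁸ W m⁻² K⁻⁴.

With N identical shields there are N+1 = 6 gaps in series, each with the same radiative resistance, so the flux falls to 1/(N+1) of its unshielded value.

ratio ≈ 0.167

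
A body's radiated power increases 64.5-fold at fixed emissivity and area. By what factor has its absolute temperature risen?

P ∝ T⁴ ⇒ T ∝ P^(1/4), so T scales by (64.5)^(1/4) = 2.83.

factor ≈ 2.83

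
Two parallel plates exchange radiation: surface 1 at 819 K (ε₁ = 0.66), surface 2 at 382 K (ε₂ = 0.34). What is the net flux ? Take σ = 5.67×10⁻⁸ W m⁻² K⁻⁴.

q ≈ 7030 W/m²

For two large parallel gray plates, q = σ(T₁⁴ − T₂⁴) / (1/ε₁ + 1/ε₂ − 1).
1/ε₁ + 1/ε₂ − 1 = 1/0.66 + 1/0.34 − 1 = 3.456.
T₁⁴ − T₂⁴ = 4.50×10^11 − 2.13×10^10 = 4.29×10^11 K⁴.
q = 5.67×10⁻⁸ × 4.29×10^11 / 3.456 = 7030 W/m².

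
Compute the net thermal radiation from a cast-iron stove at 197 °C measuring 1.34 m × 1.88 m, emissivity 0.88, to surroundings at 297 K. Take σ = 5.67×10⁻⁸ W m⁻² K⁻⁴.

Q ≈ 5160 W

A = 1.34 × 1.88 = 2.52 m².
Convert: 197 °C = 470 K.
Q = εσA(T⁴ − T_s⁴). T⁴ − T_s⁴ = (470)⁴ − (297)⁴ = 4.88×10^10 − 7.78×10^9 = 4.10×10^10 K⁴.
Q = 0.88 × 5.67×10⁻⁸ × 2.52 × 4.10×10^10 = 5160 W.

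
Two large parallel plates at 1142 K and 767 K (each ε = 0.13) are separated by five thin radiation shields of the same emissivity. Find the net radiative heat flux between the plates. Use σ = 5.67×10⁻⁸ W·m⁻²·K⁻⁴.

Each of the 6 gaps contributes resistance (2/ε − 1) = 2/0.13 − 1 = 14.38; total = 86.31.
q = σ(T₁⁴ − T₂⁴) / 86.31 = 5.67×10⁻⁸ × 1.35×10^12 / 86.31 = 890 W/m².

q ≈ 890 W/m²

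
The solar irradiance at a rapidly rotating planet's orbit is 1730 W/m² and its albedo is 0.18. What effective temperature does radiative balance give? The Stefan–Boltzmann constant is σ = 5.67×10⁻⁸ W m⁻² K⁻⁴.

Power absorbed = (1−a)S·πR²; power emitted = 4πR²σT⁴. Equating and cancelling πR²:
T = ((1−a)S / 4σ)^(1/4) = (1420 / (4 × 5.67×10⁻⁸))^(1/4) = (6.25×10^9)^(1/4).
T = 281 K.

T ≈ 281 K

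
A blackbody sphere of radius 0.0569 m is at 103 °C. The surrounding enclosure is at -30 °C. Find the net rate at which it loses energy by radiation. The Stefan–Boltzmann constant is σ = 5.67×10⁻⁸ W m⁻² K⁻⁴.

A = 4πr² = 4π × (0.0569)² = 0.0407 m².
Convert: 103 °C = 376 K; -30 °C = 243 K.
Q = σA(T⁴ − T_s⁴). T⁴ − T_s⁴ = (376)⁴ − (243)⁴ = 2.00×10^10 − 3.49×10^9 = 1.65×10^10 K⁴.
Q = 5.67×10⁻⁸ × 0.0407 × 1.65×10^10 = 38.1 W.

Q ≈ 38.1 W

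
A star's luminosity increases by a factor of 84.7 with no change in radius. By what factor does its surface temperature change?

P ∝ T⁴ ⇒ T ∝ P^(1/4), so T scales by (84.7)^(1/4) = 3.03.

factor ≈ 3.03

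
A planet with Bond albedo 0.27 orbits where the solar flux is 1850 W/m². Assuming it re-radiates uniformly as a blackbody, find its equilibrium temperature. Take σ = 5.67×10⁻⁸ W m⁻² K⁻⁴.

T ≈ 278 K

Power absorbed = (1−a)S·πR²; power emitted = 4πR²σT⁴. Equating and cancelling πR²:
T = ((1−a)S / 4σ)^(1/4) = (1350 / (4 × 5.67×10⁻⁸))^(1/4) = (5.95×10^9)^(1/4).
T = 278 K.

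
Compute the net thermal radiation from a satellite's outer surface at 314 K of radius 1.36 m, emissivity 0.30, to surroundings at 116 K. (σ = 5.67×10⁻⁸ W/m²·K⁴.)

Q ≈ 3770 W

A = 4πr² = 4π × (1.36)² = 23.2 m².
Q = εσA(T⁴ − T_s⁴). T⁴ − T_s⁴ = (314)⁴ − (116)⁴ = 9.72×10^9 − 1.81×10^8 = 9.54×10^9 K⁴.
Q = 0.30 × 5.67×10⁻⁸ × 23.2 × 9.54×10^9 = 3770 W.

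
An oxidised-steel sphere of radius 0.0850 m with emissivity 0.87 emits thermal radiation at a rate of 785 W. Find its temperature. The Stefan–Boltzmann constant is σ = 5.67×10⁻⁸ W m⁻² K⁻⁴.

T ≈ 647 K

A = 4πr² = 4π × (0.0850)² = 0.0908 m².
From P = εσAT⁴, T = (P / εσA)^(1/4) = (785 / (0.87 × 5.67×10⁻⁸ × 0.0908))^(1/4).
T = (1.75×10^11)^(1/4) = 647 K.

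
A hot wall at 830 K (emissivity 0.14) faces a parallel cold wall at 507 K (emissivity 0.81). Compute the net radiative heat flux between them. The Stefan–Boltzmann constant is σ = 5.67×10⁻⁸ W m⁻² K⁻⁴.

q ≈ 3140 W/m²

For two large parallel gray plates, q = σ(T₁⁴ − T₂⁴) / (1/ε₁ + 1/ε₂ − 1).
1/ε₁ + 1/ε₂ − 1 = 1/0.14 + 1/0.81 − 1 = 7.377.
T₁⁴ − T₂⁴ = 4.75×10^11 − 6.61×10^10 = 4.09×10^11 K⁴.
q = 5.67×10⁻⁸ × 4.09×10^11 / 7.377 = 3140 W/m².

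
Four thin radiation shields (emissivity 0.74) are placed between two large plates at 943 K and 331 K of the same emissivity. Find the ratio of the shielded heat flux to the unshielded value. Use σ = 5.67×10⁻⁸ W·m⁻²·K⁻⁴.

ratio ≈ 0.200

With N identical shields there are N+1 = 5 gaps in series, each with the same radiative resistance, so the flux falls to 1/(N+1) of its unshielded value.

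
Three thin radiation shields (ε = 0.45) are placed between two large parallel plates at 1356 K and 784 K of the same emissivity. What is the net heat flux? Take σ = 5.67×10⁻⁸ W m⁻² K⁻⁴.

Each of the 4 gaps contributes resistance (2/ε − 1) = 2/0.45 − 1 = 3.444; total = 13.78.
q = σ(T₁⁴ − T₂⁴) / 13.78 = 5.67×10⁻⁸ × 3.00×10^12 / 13.78 = 12400 W/m².

q ≈ 12400 W/m²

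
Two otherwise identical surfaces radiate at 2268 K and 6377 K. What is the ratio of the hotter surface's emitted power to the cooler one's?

ratio ≈ 62.5

P ∝ T⁴, so the ratio is (6377/2268)⁴ = (2.812)⁴ = 62.5.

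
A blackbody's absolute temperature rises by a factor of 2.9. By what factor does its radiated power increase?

P ∝ T⁴, so the power scales as (2.9)⁴ = 70.7.

factor ≈ 70.7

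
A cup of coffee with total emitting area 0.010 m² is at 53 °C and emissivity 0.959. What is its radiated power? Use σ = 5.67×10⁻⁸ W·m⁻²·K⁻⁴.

53 °C = 326 K.
P = εσAT⁴ = 0.959 × 5.67×10⁻⁸ × 0.0100 × (326)⁴ = 0.959 × 5.67×10⁻⁸ × 0.0100 × 1.13×10^10.
P = 6.14 W.

P ≈ 6.14 W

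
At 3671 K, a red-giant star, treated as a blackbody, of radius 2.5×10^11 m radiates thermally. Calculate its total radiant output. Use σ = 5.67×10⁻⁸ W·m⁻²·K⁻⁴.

A = 4πr² = 4π × (2.5×10^11)² = 7.85×10^23 m².
P = σAT⁴ = 5.67×10⁻⁸ × 7.85×10^23 × (3671)⁴ = 5.67×10⁻⁸ × 7.85×10^23 × 1.82×10^14.
P = 8.09×10^30 W.

P ≈ 8.09×10^30 W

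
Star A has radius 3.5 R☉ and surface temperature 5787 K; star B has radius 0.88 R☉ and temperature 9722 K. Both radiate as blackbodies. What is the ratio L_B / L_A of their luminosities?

L = 4πR²σT⁴ ∝ R²T⁴, so L_B/L_A = (0.88/3.5)² × (9722/5787)⁴ = 0.0632 × 7.97 = 0.504.

L_B/L_A ≈ 0.504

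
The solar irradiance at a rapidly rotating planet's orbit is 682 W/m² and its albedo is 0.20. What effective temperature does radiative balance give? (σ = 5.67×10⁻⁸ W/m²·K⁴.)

Power absorbed = (1−a)S·πR²; power emitted = 4πR²σT⁴. Equating and cancelling πR²:
T = ((1−a)S / 4σ)^(1/4) = (546 / (4 × 5.67×10⁻⁸))^(1/4) = (2.41×10^9)^(1/4).
T = 221 K.

T ≈ 221 K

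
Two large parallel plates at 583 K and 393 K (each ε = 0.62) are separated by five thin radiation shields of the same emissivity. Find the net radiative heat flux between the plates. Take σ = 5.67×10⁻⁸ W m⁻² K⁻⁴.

q ≈ 389 W/m²

Each of the 6 gaps contributes resistance (2/ε − 1) = 2/0.62 − 1 = 2.226; total = 13.35.
q = σ(T₁⁴ − T₂⁴) / 13.35 = 5.67×10⁻⁸ × 9.17×10^10 / 13.35 = 389 W/m².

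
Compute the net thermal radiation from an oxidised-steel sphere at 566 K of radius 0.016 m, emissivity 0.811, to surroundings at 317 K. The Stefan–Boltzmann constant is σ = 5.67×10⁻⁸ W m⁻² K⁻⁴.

Q ≈ 13.7 W

A = 4πr² = 4π × (0.016)² = 3.22×10^-3 m².
Q = εσA(T⁴ − T_s⁴). T⁴ − T_s⁴ = (566)⁴ − (317)⁴ = 1.03×10^11 − 1.01×10^10 = 9.25×10^10 K⁴.
Q = 0.811 × 5.67×10⁻⁸ × 3.22×10^-3 × 9.25×10^10 = 13.7 W.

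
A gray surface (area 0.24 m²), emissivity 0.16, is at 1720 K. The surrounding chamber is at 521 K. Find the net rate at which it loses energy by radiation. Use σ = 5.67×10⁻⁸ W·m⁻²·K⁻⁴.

Q ≈ 18900 W

Q = εσA(T⁴ − T_s⁴). T⁴ − T_s⁴ = (1720)⁴ − (521)⁴ = 8.75×10^12 − 7.37×10^10 = 8.68×10^12 K⁴.
Q = 0.16 × 5.67×10⁻⁸ × 0.240 × 8.68×10^12 = 18900 W.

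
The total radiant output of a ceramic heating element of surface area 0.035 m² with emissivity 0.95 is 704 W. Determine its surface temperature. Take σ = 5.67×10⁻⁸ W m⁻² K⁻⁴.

T ≈ 782 K

From P = εσAT⁴, T = (P / εσA)^(1/4) = (704 / (0.95 × 5.67×10⁻⁸ × 0.0350))^(1/4).
T = (3.73×10^11)^(1/4) = 782 K.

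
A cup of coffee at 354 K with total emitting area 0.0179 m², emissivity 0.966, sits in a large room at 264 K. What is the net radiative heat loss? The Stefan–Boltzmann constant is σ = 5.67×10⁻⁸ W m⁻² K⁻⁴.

Q ≈ 10.6 W

Q = εσA(T⁴ − T_s⁴). T⁴ − T_s⁴ = (354)⁴ − (264)⁴ = 1.57×10^10 − 4.86×10^9 = 1.08×10^10 K⁴.
Q = 0.966 × 5.67×10⁻⁸ × 0.0179 × 1.08×10^10 = 10.6 W.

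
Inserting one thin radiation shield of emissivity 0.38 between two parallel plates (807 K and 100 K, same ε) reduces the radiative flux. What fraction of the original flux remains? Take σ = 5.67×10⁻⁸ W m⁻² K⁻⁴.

ratio ≈ 0.500

With N identical shields there are N+1 = 2 gaps in series, each with the same radiative resistance, so the flux falls to 1/(N+1) of its unshielded value.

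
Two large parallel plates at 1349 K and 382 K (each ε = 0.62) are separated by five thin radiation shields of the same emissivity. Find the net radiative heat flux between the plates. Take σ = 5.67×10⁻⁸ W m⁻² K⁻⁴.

Each of the 6 gaps contributes resistance (2/ε − 1) = 2/0.62 − 1 = 2.226; total = 13.35.
q = σ(T₁⁴ − T₂⁴) / 13.35 = 5.67×10⁻⁸ × 3.29×10^12 / 13.35 = 14000 W/m².

q ≈ 14000 W/m²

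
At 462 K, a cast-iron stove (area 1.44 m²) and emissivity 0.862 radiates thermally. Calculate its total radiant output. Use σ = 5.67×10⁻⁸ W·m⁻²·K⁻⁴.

P ≈ 3210 W

P = εσAT⁴ = 0.862 × 5.67×10⁻⁸ × 1.44 × (462)⁴ = 0.862 × 5.67×10⁻⁸ × 1.44 × 4.56×10^10.
P = 3210 W.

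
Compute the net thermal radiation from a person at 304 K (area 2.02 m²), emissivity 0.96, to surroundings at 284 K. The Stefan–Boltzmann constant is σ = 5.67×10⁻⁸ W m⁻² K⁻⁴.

Q = εσA(T⁴ − T_s⁴). T⁴ − T_s⁴ = (304)⁴ − (284)⁴ = 8.54×10^9 − 6.51×10^9 = 2.04×10^9 K⁴.
Q = 0.96 × 5.67×10⁻⁸ × 2.02 × 2.04×10^9 = 224 W.

Q ≈ 224 W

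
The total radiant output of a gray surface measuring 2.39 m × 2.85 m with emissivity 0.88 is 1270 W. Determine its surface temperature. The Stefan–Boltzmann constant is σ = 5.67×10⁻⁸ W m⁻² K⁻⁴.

T ≈ 247 K

A = 2.39 × 2.85 = 6.81 m².
From P = εσAT⁴, T = (P / εσA)^(1/4) = (1270 / (0.88 × 5.67×10⁻⁸ × 6.81))^(1/4).
T = (3.74×10^9)^(1/4) = 247 K.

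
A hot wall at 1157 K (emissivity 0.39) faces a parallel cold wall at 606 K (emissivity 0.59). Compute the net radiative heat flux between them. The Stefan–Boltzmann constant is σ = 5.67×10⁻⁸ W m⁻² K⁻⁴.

q ≈ 28800 W/m²

For two large parallel gray plates, q = σ(T₁⁴ − T₂⁴) / (1/ε₁ + 1/ε₂ − 1).
1/ε₁ + 1/ε₂ − 1 = 1/0.39 + 1/0.59 − 1 = 3.259.
T₁⁴ − T₂⁴ = 1.79×10^12 − 1.35×10^11 = 1.66×10^12 K⁴.
q = 5.67×10⁻⁸ × 1.66×10^12 / 3.259 = 28800 W/m².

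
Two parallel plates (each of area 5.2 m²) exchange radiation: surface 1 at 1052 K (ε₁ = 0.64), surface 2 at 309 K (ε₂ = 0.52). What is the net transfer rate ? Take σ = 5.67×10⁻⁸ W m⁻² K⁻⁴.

For two large parallel gray plates, q = σ(T₁⁴ − T₂⁴) / (1/ε₁ + 1/ε₂ − 1).
1/ε₁ + 1/ε₂ − 1 = 1/0.64 + 1/0.52 − 1 = 2.486.
T₁⁴ − T₂⁴ = 1.22×10^12 − 9.12×10^9 = 1.22×10^12 K⁴.
q = 5.67×10⁻⁸ × 1.22×10^12 / 2.486 = 27700 W/m².
Q = q·A = 27700 × 5.2 = 1.44×10^5 W.

Q ≈ 1.44×10^5 W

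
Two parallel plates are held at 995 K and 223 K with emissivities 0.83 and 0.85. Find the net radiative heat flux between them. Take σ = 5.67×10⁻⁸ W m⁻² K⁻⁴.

For two large parallel gray plates, q = σ(T₁⁴ − T₂⁴) / (1/ε₁ + 1/ε₂ − 1).
1/ε₁ + 1/ε₂ − 1 = 1/0.83 + 1/0.85 − 1 = 1.381.
T₁⁴ − T₂⁴ = 9.80×10^11 − 2.47×10^9 = 9.78×10^11 K⁴.
q = 5.67×10⁻⁸ × 9.78×10^11 / 1.381 = 40100 W/m².

q ≈ 40100 W/m²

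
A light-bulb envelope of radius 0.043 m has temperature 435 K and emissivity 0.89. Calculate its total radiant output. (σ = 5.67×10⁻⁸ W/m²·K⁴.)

P ≈ 42.0 W

A = 4πr² = 4π × (0.043)² = 0.0232 m².
Stefan–Boltzmann: P = εσAT⁴ = 0.89 × 5.67×10⁻⁸ × 0.0232 × (435)⁴ = 0.89 × 5.67×10⁻⁸ × 0.0232 × 3.58×10^10.
P = 42.0 W.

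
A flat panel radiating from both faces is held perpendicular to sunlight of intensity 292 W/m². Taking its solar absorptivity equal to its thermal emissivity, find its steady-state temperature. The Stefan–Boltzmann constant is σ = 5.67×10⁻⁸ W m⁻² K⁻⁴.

T ≈ 225 K

Absorbed flux αS = emitted flux 2εσT⁴ per unit area; with α = ε this gives T = (S/2σ)^(1/4).
T = (292 / (2 × 5.67×10⁻⁸))^(1/4) = (2.57×10^9)^(1/4).
T = 225 K.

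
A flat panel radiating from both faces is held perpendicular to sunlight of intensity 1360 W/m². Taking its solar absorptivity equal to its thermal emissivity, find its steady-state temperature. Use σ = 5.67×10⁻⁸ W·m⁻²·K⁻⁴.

T ≈ 331 K

Absorbed flux αS = emitted flux 2εσT⁴ per unit area; with α = ε this gives T = (S/2σ)^(1/4).
T = (1360 / (2 × 5.67×10⁻⁸))^(1/4) = (1.20×10^10)^(1/4).
T = 331 K.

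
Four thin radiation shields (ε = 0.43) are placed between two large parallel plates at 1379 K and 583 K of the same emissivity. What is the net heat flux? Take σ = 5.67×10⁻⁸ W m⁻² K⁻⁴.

q ≈ 10900 W/m²

Each of the 5 gaps contributes resistance (2/ε − 1) = 2/0.43 − 1 = 3.651; total = 18.26.
q = σ(T₁⁴ − T₂⁴) / 18.26 = 5.67×10⁻⁸ × 3.50×10^12 / 18.26 = 10900 W/m².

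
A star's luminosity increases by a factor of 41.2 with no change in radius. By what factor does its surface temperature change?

P ∝ T⁴ ⇒ T ∝ P^(1/4), so T scales by (41.2)^(1/4) = 2.53.

factor ≈ 2.53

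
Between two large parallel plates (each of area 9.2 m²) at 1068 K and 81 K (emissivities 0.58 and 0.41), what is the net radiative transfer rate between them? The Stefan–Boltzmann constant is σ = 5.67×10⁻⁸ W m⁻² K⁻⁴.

Q ≈ 2.15×10^5 W

For two large parallel gray plates, q = σ(T₁⁴ − T₂⁴) / (1/ε₁ + 1/ε₂ − 1).
1/ε₁ + 1/ε₂ − 1 = 1/0.58 + 1/0.41 − 1 = 3.163.
T₁⁴ − T₂⁴ = 1.30×10^12 − 4.30×10^7 = 1.30×10^12 K⁴.
q = 5.67×10⁻⁸ × 1.30×10^12 / 3.163 = 23300 W/m².
Q = q·A = 23300 × 9.2 = 2.15×10^5 W.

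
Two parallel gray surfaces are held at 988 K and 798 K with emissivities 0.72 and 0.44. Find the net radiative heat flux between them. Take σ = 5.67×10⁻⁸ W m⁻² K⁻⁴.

For two large parallel gray plates, q = σ(T₁⁴ − T₂⁴) / (1/ε₁ + 1/ε₂ − 1).
1/ε₁ + 1/ε₂ − 1 = 1/0.72 + 1/0.44 − 1 = 2.662.
T₁⁴ − T₂⁴ = 9.53×10^11 − 4.06×10^11 = 5.47×10^11 K⁴.
q = 5.67×10⁻⁸ × 5.47×10^11 / 2.662 = 11700 W/m².

q ≈ 11700 W/m²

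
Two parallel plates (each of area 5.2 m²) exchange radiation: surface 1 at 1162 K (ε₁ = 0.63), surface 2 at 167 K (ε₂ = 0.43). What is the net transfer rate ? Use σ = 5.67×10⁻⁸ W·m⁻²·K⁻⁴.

For two large parallel gray plates, q = σ(T₁⁴ − T₂⁴) / (1/ε₁ + 1/ε₂ − 1).
1/ε₁ + 1/ε₂ − 1 = 1/0.63 + 1/0.43 − 1 = 2.913.
T₁⁴ − T₂⁴ = 1.82×10^12 − 7.78×10^8 = 1.82×10^12 K⁴.
q = 5.67×10⁻⁸ × 1.82×10^12 / 2.913 = 35500 W/m².
Q = q·A = 35500 × 5.2 = 1.84×10^5 W.

Q ≈ 1.84×10^5 W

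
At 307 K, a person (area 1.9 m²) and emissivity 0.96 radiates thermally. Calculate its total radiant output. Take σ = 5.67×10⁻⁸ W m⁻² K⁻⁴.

P = εσAT⁴ = 0.96 × 5.67×10⁻⁸ × 1.90 × (307)⁴ = 0.96 × 5.67×10⁻⁸ × 1.90 × 8.88×10^9.
P = 919 W.

P ≈ 919 W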